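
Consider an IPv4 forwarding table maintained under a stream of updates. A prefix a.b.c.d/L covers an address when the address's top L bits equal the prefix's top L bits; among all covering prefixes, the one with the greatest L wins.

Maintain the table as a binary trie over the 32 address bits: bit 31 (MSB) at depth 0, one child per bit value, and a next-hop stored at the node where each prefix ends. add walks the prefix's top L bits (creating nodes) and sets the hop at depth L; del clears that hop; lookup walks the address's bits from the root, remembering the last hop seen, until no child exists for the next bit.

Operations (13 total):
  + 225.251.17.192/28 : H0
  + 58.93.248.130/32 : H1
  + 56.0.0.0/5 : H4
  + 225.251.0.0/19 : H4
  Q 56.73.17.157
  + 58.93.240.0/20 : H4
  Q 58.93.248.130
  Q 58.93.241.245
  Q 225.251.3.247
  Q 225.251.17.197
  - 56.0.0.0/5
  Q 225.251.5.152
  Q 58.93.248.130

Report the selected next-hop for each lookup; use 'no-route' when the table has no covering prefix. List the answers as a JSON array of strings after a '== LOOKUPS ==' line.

Apply in order:
  + 225.251.17.192/28 (H0) depth=28
  + 58.93.248.130/32 (H1) depth=32
  + 56.0.0.0/5 (H4) depth=5
  + 225.251.0.0/19 (H4) depth=19
  ? 56.73.17.157  path d0:-→d1:-→d2:-→d3:-→d4:-→d5:H4→d6:-  best=H4
  + 58.93.240.0/20 (H4) depth=20
  ? 58.93.248.130  path d0:-→d1:-→d2:-→d3:-→d4:-→d5:H4→d6:-→d7:-→d8:-→d9:-→d10:-→d11:-→d12:-→d13:-→d14:-→d15:-→d16:-→d17:-→d18:-→d19:-→d20:H4→d21:-→d22:-→d23:-→d24:-→d25:-→d26:-→d27:-→d28:-→d29:-→d30:-→d31:-→d32:H1  best=H1
  ? 58.93.241.245  path d0:-→d1:-→d2:-→d3:-→d4:-→d5:H4→d6:-→d7:-→d8:-→d9:-→d10:-→d11:-→d12:-→d13:-→d14:-→d15:-→d16:-→d17:-→d18:-→d19:-→d20:H4  best=H4
  ? 225.251.3.247  path d0:-→d1:-→d2:-→d3:-→d4:-→d5:-→d6:-→d7:-→d8:-→d9:-→d10:-→d11:-→d12:-→d13:-→d14:-→d15:-→d16:-→d17:-→d18:-→d19:H4  best=H4
  ? 225.251.17.197  path d0:-→d1:-→d2:-→d3:-→d4:-→d5:-→d6:-→d7:-→d8:-→d9:-→d10:-→d11:-→d12:-→d13:-→d14:-→d15:-→d16:-→d17:-→d18:-→d19:H4→d20:-→d21:-→d22:-→d23:-→d24:-→d25:-→d26:-→d27:-→d28:H0  best=H0
  del 56.0.0.0/5 (clear depth 5)
  ? 225.251.5.152  path d0:-→d1:-→d2:-→d3:-→d4:-→d5:-→d6:-→d7:-→d8:-→d9:-→d10:-→d11:-→d12:-→d13:-→d14:-→d15:-→d16:-→d17:-→d18:-→d19:H4  best=H4
  ? 58.93.248.130  path d0:-→d1:-→d2:-→d3:-→d4:-→d5:-→d6:-→d7:-→d8:-→d9:-→d10:-→d11:-→d12:-→d13:-→d14:-→d15:-→d16:-→d17:-→d18:-→d19:-→d20:H4→d21:-→d22:-→d23:-→d24:-→d25:-→d26:-→d27:-→d28:-→d29:-→d30:-→d31:-→d32:H1  best=H1

== LOOKUPS ==
["H4","H1","H4","H4","H0","H4","H1"]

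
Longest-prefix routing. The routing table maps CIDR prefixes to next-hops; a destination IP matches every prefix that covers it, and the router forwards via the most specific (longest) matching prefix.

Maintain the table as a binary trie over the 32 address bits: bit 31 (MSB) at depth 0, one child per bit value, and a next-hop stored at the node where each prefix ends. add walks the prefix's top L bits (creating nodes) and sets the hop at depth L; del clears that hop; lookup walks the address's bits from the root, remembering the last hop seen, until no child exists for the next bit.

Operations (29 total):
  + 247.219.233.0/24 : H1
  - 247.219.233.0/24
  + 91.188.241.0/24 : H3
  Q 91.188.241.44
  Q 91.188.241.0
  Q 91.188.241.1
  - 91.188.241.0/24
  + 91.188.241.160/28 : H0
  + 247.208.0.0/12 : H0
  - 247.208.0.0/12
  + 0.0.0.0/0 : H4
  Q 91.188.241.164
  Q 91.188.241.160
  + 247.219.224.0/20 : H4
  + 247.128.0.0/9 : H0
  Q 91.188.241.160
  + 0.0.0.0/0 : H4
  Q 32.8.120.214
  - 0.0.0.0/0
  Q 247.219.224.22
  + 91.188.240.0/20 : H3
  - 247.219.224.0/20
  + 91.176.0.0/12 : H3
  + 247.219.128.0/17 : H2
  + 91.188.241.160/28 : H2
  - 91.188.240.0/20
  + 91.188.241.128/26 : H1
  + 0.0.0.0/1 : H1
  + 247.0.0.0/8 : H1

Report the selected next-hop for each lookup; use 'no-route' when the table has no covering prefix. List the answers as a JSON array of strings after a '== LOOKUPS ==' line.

Process each operation:
  add 247.219.233.0/24 -> H1 at depth 24
  - 247.219.233.0/24 clear@24
  add 91.188.241.0/24 -> H3 at depth 24
  ? 91.188.241.44  path d0:-→d1:-→d2:-→d3:-→d4:-→d5:-→d6:-→d7:-→d8:-→d9:-→d10:-→d11:-→d12:-→d13:-→d14:-→d15:-→d16:-→d17:-→d18:-→d19:-→d20:-→d21:-→d22:-→d23:-→d24:H3  best=H3
  ? 91.188.241.0  path d0:-→d1:-→d2:-→d3:-→d4:-→d5:-→d6:-→d7:-→d8:-→d9:-→d10:-→d11:-→d12:-→d13:-→d14:-→d15:-→d16:-→d17:-→d18:-→d19:-→d20:-→d21:-→d22:-→d23:-→d24:H3  best=H3
  ? 91.188.241.1  path d0:-→d1:-→d2:-→d3:-→d4:-→d5:-→d6:-→d7:-→d8:-→d9:-→d10:-→d11:-→d12:-→d13:-→d14:-→d15:-→d16:-→d17:-→d18:-→d19:-→d20:-→d21:-→d22:-→d23:-→d24:H3  best=H3
  - 91.188.241.0/24 clear@24
  add 91.188.241.160/28 -> H0 at depth 28
  add 247.208.0.0/12 -> H0 at depth 12
  - 247.208.0.0/12 clear@12
  add 0.0.0.0/0 -> H4 at depth 0
  ? 91.188.241.164  path d0:H4→d1:-→d2:-→d3:-→d4:-→d5:-→d6:-→d7:-→d8:-→d9:-→d10:-→d11:-→d12:-→d13:-→d14:-→d15:-→d16:-→d17:-→d18:-→d19:-→d20:-→d21:-→d22:-→d23:-→d24:-→d25:-→d26:-→d27:-→d28:H0  best=H0
  ? 91.188.241.160  path d0:H4→d1:-→d2:-→d3:-→d4:-→d5:-→d6:-→d7:-→d8:-→d9:-→d10:-→d11:-→d12:-→d13:-→d14:-→d15:-→d16:-→d17:-→d18:-→d19:-→d20:-→d21:-→d22:-→d23:-→d24:-→d25:-→d26:-→d27:-→d28:H0  best=H0
  add 247.219.224.0/20 -> H4 at depth 20
  add 247.128.0.0/9 -> H0 at depth 9
  ? 91.188.241.160  path d0:H4→d1:-→d2:-→d3:-→d4:-→d5:-→d6:-→d7:-→d8:-→d9:-→d10:-→d11:-→d12:-→d13:-→d14:-→d15:-→d16:-→d17:-→d18:-→d19:-→d20:-→d21:-→d22:-→d23:-→d24:-→d25:-→d26:-→d27:-→d28:H0  best=H0
  add 0.0.0.0/0 -> H4 at depth 0
  ? 32.8.120.214  path d0:H4→d1:-  best=H4
  - 0.0.0.0/0 clear@0
  ? 247.219.224.22  path d0:-→d1:-→d2:-→d3:-→d4:-→d5:-→d6:-→d7:-→d8:-→d9:H0→d10:-→d11:-→d12:-→d13:-→d14:-→d15:-→d16:-→d17:-→d18:-→d19:-→d20:H4  best=H4
  add 91.188.240.0/20 -> H3 at depth 20
  - 247.219.224.0/20 clear@20
  add 91.176.0.0/12 -> H3 at depth 12
  add 247.219.128.0/17 -> H2 at depth 17
  add 91.188.241.160/28 -> H2 at depth 28
  - 91.188.240.0/20 clear@20
  add 91.188.241.128/26 -> H1 at depth 26
  add 0.0.0.0/1 -> H1 at depth 1
  add 247.0.0.0/8 -> H1 at depth 8

== LOOKUPS ==
["H3","H3","H3","H0","H0","H0","H4","H4"]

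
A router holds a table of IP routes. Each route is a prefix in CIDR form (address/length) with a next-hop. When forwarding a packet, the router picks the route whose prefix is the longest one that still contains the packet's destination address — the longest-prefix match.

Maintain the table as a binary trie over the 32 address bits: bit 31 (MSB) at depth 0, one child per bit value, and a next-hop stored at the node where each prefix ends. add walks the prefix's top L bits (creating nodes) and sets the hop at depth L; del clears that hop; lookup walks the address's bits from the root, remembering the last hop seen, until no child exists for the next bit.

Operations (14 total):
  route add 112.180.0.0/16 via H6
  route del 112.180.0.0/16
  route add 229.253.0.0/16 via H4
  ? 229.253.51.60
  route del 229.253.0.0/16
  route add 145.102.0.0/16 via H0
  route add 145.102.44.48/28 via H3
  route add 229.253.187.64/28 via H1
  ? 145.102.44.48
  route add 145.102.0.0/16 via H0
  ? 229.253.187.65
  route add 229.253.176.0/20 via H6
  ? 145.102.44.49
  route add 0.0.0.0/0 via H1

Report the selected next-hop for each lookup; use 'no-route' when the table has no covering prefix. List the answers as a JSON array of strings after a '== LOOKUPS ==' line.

Trace:
  + 112.180.0.0/16 (H6) depth=16
  - 112.180.0.0/16 clear@16
  + 229.253.0.0/16 (H4) depth=16
  lookup 229.253.51.60: bits 1110010111111101 walk d0:-→d1:-→d2:-→d3:-→d4:-→d5:-→d6:-→d7:-→d8:-→d9:-→d10:-→d11:-→d12:-→d13:-→d14:-→d15:-→d16:H4 -> H4
  - 229.253.0.0/16 clear@16
  + 145.102.0.0/16 (H0) depth=16
  + 145.102.44.48/28 (H3) depth=28
  + 229.253.187.64/28 (H1) depth=28
  lookup 145.102.44.48: bits 1001000101100110001011000011 walk d0:-→d1:-→d2:-→d3:-→d4:-→d5:-→d6:-→d7:-→d8:-→d9:-→d10:-→d11:-→d12:-→d13:-→d14:-→d15:-→d16:H0→d17:-→d18:-→d19:-→d20:-→d21:-→d22:-→d23:-→d24:-→d25:-→d26:-→d27:-→d28:H3 -> H3
  + 145.102.0.0/16 (H0) depth=16
  lookup 229.253.187.65: bits 1110010111111101101110110100 walk d0:-→d1:-→d2:-→d3:-→d4:-→d5:-→d6:-→d7:-→d8:-→d9:-→d10:-→d11:-→d12:-→d13:-→d14:-→d15:-→d16:-→d17:-→d18:-→d19:-→d20:-→d21:-→d22:-→d23:-→d24:-→d25:-→d26:-→d27:-→d28:H1 -> H1
  + 229.253.176.0/20 (H6) depth=20
  lookup 145.102.44.49: bits 1001000101100110001011000011 walk d0:-→d1:-→d2:-→d3:-→d4:-→d5:-→d6:-→d7:-→d8:-→d9:-→d10:-→d11:-→d12:-→d13:-→d14:-→d15:-→d16:H0→d17:-→d18:-→d19:-→d20:-→d21:-→d22:-→d23:-→d24:-→d25:-→d26:-→d27:-→d28:H3 -> H3
  + 0.0.0.0/0 (H1) depth=0

== LOOKUPS ==
["H4","H3","H1","H3"]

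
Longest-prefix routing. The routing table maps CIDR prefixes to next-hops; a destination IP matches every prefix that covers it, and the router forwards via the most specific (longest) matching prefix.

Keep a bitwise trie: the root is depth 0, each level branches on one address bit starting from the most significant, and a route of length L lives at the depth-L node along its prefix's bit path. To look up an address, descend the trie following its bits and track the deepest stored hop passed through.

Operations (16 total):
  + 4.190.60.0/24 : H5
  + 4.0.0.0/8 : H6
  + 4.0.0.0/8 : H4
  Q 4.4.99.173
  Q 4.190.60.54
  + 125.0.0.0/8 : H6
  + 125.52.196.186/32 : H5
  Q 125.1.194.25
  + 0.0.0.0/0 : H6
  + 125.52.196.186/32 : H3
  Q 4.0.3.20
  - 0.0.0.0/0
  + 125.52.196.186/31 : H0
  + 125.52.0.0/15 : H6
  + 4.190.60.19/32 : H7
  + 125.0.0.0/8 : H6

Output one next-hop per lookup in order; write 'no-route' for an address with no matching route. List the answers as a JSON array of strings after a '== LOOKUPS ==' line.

Trace:
  add 4.190.60.0/24 -> H5 at depth 24
  add 4.0.0.0/8 -> H6 at depth 8
  add 4.0.0.0/8 -> H4 at depth 8
  ? 4.4.99.173  path d0:-→d1:-→d2:-→d3:-→d4:-→d5:-→d6:-→d7:-→d8:H4  best=H4
  ? 4.190.60.54  path d0:-→d1:-→d2:-→d3:-→d4:-→d5:-→d6:-→d7:-→d8:H4→d9:-→d10:-→d11:-→d12:-→d13:-→d14:-→d15:-→d16:-→d17:-→d18:-→d19:-→d20:-→d21:-→d22:-→d23:-→d24:H5  best=H5
  add 125.0.0.0/8 -> H6 at depth 8
  add 125.52.196.186/32 -> H5 at depth 32
  ? 125.1.194.25  path d0:-→d1:-→d2:-→d3:-→d4:-→d5:-→d6:-→d7:-→d8:H6→d9:-→d10:-  best=H6
  add 0.0.0.0/0 -> H6 at depth 0
  add 125.52.196.186/32 -> H3 at depth 32
  ? 4.0.3.20  path d0:H6→d1:-→d2:-→d3:-→d4:-→d5:-→d6:-→d7:-→d8:H4  best=H4
  del 0.0.0.0/0 (clear depth 0)
  add 125.52.196.186/31 -> H0 at depth 31
  add 125.52.0.0/15 -> H6 at depth 15
  add 4.190.60.19/32 -> H7 at depth 32
  add 125.0.0.0/8 -> H6 at depth 8

== LOOKUPS ==
["H4","H5","H6","H4"]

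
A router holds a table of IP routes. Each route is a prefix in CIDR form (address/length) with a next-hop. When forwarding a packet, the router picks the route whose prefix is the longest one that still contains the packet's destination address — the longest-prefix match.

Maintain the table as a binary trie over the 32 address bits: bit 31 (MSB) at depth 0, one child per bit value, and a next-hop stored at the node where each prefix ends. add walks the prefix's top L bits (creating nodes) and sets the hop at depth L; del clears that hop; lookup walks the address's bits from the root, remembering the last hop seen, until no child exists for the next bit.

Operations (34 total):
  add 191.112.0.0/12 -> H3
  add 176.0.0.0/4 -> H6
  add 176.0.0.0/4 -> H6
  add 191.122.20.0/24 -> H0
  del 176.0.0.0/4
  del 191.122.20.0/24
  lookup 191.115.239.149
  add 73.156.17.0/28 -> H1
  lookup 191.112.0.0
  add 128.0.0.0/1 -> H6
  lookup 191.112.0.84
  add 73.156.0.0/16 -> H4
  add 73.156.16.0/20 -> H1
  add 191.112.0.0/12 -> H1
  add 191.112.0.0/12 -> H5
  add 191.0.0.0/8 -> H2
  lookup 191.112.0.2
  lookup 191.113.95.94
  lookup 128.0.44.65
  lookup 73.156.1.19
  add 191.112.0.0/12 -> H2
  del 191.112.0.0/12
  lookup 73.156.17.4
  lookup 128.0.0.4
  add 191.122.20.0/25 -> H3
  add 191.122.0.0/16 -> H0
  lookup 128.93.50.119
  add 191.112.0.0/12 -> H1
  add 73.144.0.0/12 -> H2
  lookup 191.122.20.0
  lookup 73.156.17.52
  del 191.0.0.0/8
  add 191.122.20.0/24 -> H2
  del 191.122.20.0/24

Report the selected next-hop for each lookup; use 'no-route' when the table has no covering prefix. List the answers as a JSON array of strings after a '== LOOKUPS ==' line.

Process each operation:
  + 191.112.0.0/12 (H3) depth=12
  + 176.0.0.0/4 (H6) depth=4
  + 176.0.0.0/4 (H6) depth=4
  + 191.122.20.0/24 (H0) depth=24
  - 176.0.0.0/4 clear@4
  - 191.122.20.0/24 clear@24
  Q 191.115.239.149: descend 101111110111 ; hops seen [H3] ; pick H3
  + 73.156.17.0/28 (H1) depth=28
  Q 191.112.0.0: descend 101111110111 ; hops seen [H3] ; pick H3
  + 128.0.0.0/1 (H6) depth=1
  Q 191.112.0.84: descend 101111110111 ; hops seen [H6,H3] ; pick H3
  + 73.156.0.0/16 (H4) depth=16
  + 73.156.16.0/20 (H1) depth=20
  + 191.112.0.0/12 (H1) depth=12
  + 191.112.0.0/12 (H5) depth=12
  + 191.0.0.0/8 (H2) depth=8
  Q 191.112.0.2: descend 101111110111 ; hops seen [H6,H2,H5] ; pick H5
  Q 191.113.95.94: descend 101111110111 ; hops seen [H6,H2,H5] ; pick H5
  Q 128.0.44.65: descend 10 ; hops seen [H6] ; pick H6
  Q 73.156.1.19: descend 0100100110011100000 ; hops seen [H4] ; pick H4
  + 191.112.0.0/12 (H2) depth=12
  - 191.112.0.0/12 clear@12
  Q 73.156.17.4: descend 0100100110011100000100010000 ; hops seen [H4,H1,H1] ; pick H1
  Q 128.0.0.4: descend 10 ; hops seen [H6] ; pick H6
  + 191.122.20.0/25 (H3) depth=25
  + 191.122.0.0/16 (H0) depth=16
  Q 128.93.50.119: descend 10 ; hops seen [H6] ; pick H6
  + 191.112.0.0/12 (H1) depth=12
  + 73.144.0.0/12 (H2) depth=12
  Q 191.122.20.0: descend 1011111101111010000101000 ; hops seen [H6,H2,H1,H0,H3] ; pick H3
  Q 73.156.17.52: descend 01001001100111000001000100 ; hops seen [H2,H4,H1] ; pick H1
  - 191.0.0.0/8 clear@8
  + 191.122.20.0/24 (H2) depth=24
  - 191.122.20.0/24 clear@24

== LOOKUPS ==
["H3","H3","H3","H5","H5","H6","H4","H1","H6","H6","H3","H1"]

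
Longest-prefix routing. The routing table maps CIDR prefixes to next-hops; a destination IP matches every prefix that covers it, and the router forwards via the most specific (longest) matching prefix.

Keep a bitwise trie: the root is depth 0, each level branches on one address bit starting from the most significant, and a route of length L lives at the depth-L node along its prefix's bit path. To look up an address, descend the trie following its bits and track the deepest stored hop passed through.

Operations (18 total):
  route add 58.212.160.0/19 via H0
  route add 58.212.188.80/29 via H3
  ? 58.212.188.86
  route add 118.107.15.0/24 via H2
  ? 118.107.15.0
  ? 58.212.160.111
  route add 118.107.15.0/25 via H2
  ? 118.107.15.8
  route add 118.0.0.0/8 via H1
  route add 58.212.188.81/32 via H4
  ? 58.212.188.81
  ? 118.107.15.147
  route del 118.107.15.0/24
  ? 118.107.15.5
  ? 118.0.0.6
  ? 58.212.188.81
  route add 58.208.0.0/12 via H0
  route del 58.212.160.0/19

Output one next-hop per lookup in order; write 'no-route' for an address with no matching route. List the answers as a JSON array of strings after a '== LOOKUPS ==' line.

Trace:
  add 58.212.160.0/19 -> H0 at depth 19
  add 58.212.188.80/29 -> H3 at depth 29
  Q 58.212.188.86: descend 00111010110101001011110001010 ; hops seen [H0,H3] ; pick H3
  add 118.107.15.0/24 -> H2 at depth 24
  Q 118.107.15.0: descend 011101100110101100001111 ; hops seen [H2] ; pick H2
  Q 58.212.160.111: descend 0011101011010100101 ; hops seen [H0] ; pick H0
  add 118.107.15.0/25 -> H2 at depth 25
  Q 118.107.15.8: descend 0111011001101011000011110 ; hops seen [H2,H2] ; pick H2
  add 118.0.0.0/8 -> H1 at depth 8
  add 58.212.188.81/32 -> H4 at depth 32
  Q 58.212.188.81: descend 00111010110101001011110001010001 ; hops seen [H0,H3,H4] ; pick H4
  Q 118.107.15.147: descend 011101100110101100001111 ; hops seen [H1,H2] ; pick H2
  del 118.107.15.0/24 (clear depth 24)
  Q 118.107.15.5: descend 0111011001101011000011110 ; hops seen [H1,H2] ; pick H2
  Q 118.0.0.6: descend 011101100 ; hops seen [H1] ; pick H1
  Q 58.212.188.81: descend 00111010110101001011110001010001 ; hops seen [H0,H3,H4] ; pick H4
  add 58.208.0.0/12 -> H0 at depth 12
  del 58.212.160.0/19 (clear depth 19)

== LOOKUPS ==
["H3","H2","H0","H2","H4","H2","H2","H1","H4"]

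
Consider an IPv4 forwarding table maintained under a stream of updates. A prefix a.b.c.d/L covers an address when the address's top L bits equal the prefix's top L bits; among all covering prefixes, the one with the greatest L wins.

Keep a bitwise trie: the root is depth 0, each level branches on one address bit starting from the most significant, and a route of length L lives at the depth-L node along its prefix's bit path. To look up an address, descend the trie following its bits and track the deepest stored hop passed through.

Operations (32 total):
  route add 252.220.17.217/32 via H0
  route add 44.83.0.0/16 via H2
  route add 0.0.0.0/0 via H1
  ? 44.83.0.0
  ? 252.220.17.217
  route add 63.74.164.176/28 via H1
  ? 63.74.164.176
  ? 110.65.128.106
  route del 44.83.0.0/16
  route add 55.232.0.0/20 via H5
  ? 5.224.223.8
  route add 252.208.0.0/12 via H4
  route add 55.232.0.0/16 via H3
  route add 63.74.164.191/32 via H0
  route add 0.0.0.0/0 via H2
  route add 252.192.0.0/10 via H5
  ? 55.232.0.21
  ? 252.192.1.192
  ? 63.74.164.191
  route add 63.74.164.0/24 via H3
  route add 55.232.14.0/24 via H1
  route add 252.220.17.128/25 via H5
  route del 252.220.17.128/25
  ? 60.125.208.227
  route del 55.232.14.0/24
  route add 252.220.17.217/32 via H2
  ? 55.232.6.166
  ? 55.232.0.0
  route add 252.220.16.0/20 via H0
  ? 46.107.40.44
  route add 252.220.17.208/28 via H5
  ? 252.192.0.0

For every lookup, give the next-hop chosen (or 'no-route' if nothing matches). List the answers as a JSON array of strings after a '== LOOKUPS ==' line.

Process each operation:
  add 252.220.17.217/32 -> H0 at depth 32
  add 44.83.0.0/16 -> H2 at depth 16
  add 0.0.0.0/0 -> H1 at depth 0
  ? 44.83.0.0  path d0:H1→d1:-→d2:-→d3:-→d4:-→d5:-→d6:-→d7:-→d8:-→d9:-→d10:-→d11:-→d12:-→d13:-→d14:-→d15:-→d16:H2  best=H2
  ? 252.220.17.217  path d0:H1→d1:-→d2:-→d3:-→d4:-→d5:-→d6:-→d7:-→d8:-→d9:-→d10:-→d11:-→d12:-→d13:-→d14:-→d15:-→d16:-→d17:-→d18:-→d19:-→d20:-→d21:-→d22:-→d23:-→d24:-→d25:-→d26:-→d27:-→d28:-→d29:-→d30:-→d31:-→d32:H0  best=H0
  add 63.74.164.176/28 -> H1 at depth 28
  ? 63.74.164.176  path d0:H1→d1:-→d2:-→d3:-→d4:-→d5:-→d6:-→d7:-→d8:-→d9:-→d10:-→d11:-→d12:-→d13:-→d14:-→d15:-→d16:-→d17:-→d18:-→d19:-→d20:-→d21:-→d22:-→d23:-→d24:-→d25:-→d26:-→d27:-→d28:H1  best=H1
  ? 110.65.128.106  path d0:H1→d1:-  best=H1
  - 44.83.0.0/16 clear@16
  add 55.232.0.0/20 -> H5 at depth 20
  ? 5.224.223.8  path d0:H1→d1:-→d2:-  best=H1
  add 252.208.0.0/12 -> H4 at depth 12
  add 55.232.0.0/16 -> H3 at depth 16
  add 63.74.164.191/32 -> H0 at depth 32
  add 0.0.0.0/0 -> H2 at depth 0
  add 252.192.0.0/10 -> H5 at depth 10
  ? 55.232.0.21  path d0:H2→d1:-→d2:-→d3:-→d4:-→d5:-→d6:-→d7:-→d8:-→d9:-→d10:-→d11:-→d12:-→d13:-→d14:-→d15:-→d16:H3→d17:-→d18:-→d19:-→d20:H5  best=H5
  ? 252.192.1.192  path d0:H2→d1:-→d2:-→d3:-→d4:-→d5:-→d6:-→d7:-→d8:-→d9:-→d10:H5→d11:-  best=H5
  ? 63.74.164.191  path d0:H2→d1:-→d2:-→d3:-→d4:-→d5:-→d6:-→d7:-→d8:-→d9:-→d10:-→d11:-→d12:-→d13:-→d14:-→d15:-→d16:-→d17:-→d18:-→d19:-→d20:-→d21:-→d22:-→d23:-→d24:-→d25:-→d26:-→d27:-→d28:H1→d29:-→d30:-→d31:-→d32:H0  best=H0
  add 63.74.164.0/24 -> H3 at depth 24
  add 55.232.14.0/24 -> H1 at depth 24
  add 252.220.17.128/25 -> H5 at depth 25
  - 252.220.17.128/25 clear@25
  ? 60.125.208.227  path d0:H2→d1:-→d2:-→d3:-→d4:-→d5:-→d6:-  best=H2
  - 55.232.14.0/24 clear@24
  add 252.220.17.217/32 -> H2 at depth 32
  ? 55.232.6.166  path d0:H2→d1:-→d2:-→d3:-→d4:-→d5:-→d6:-→d7:-→d8:-→d9:-→d10:-→d11:-→d12:-→d13:-→d14:-→d15:-→d16:H3→d17:-→d18:-→d19:-→d20:H5  best=H5
  ? 55.232.0.0  path d0:H2→d1:-→d2:-→d3:-→d4:-→d5:-→d6:-→d7:-→d8:-→d9:-→d10:-→d11:-→d12:-→d13:-→d14:-→d15:-→d16:H3→d17:-→d18:-→d19:-→d20:H5  best=H5
  add 252.220.16.0/20 -> H0 at depth 20
  ? 46.107.40.44  path d0:H2→d1:-→d2:-→d3:-→d4:-→d5:-→d6:-  best=H2
  add 252.220.17.208/28 -> H5 at depth 28
  ? 252.192.0.0  path d0:H2→d1:-→d2:-→d3:-→d4:-→d5:-→d6:-→d7:-→d8:-→d9:-→d10:H5→d11:-  best=H5

== LOOKUPS ==
["H2","H0","H1","H1","H1","H5","H5","H0","H2","H5","H5","H2","H5"]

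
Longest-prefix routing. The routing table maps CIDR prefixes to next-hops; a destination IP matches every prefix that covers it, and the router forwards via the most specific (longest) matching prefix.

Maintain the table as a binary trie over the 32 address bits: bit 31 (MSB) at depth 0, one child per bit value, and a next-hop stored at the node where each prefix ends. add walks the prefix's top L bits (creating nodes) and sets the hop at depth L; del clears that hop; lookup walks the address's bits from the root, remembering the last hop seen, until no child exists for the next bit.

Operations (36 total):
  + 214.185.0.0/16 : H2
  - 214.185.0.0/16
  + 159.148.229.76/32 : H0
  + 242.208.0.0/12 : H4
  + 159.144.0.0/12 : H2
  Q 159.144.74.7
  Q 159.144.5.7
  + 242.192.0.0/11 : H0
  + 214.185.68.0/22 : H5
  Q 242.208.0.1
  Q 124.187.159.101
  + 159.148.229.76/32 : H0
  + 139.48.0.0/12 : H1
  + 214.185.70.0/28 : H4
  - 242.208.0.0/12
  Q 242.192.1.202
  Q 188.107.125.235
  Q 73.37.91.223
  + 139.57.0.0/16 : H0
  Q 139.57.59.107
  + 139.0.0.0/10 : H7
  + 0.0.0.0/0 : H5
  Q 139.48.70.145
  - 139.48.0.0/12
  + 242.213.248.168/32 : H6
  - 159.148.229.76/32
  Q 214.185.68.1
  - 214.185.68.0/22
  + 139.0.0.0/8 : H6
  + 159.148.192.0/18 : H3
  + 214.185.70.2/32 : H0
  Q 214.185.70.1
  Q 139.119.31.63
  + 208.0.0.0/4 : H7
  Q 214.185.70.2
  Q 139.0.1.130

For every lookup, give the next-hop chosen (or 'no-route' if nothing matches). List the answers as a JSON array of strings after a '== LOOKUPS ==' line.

Trace:
  add 214.185.0.0/16 -> H2 at depth 16
  del 214.185.0.0/16 (clear depth 16)
  add 159.148.229.76/32 -> H0 at depth 32
  add 242.208.0.0/12 -> H4 at depth 12
  add 159.144.0.0/12 -> H2 at depth 12
  lookup 159.144.74.7: bits 1001111110010 walk d0:-→d1:-→d2:-→d3:-→d4:-→d5:-→d6:-→d7:-→d8:-→d9:-→d10:-→d11:-→d12:H2→d13:- -> H2
  lookup 159.144.5.7: bits 1001111110010 walk d0:-→d1:-→d2:-→d3:-→d4:-→d5:-→d6:-→d7:-→d8:-→d9:-→d10:-→d11:-→d12:H2→d13:- -> H2
  add 242.192.0.0/11 -> H0 at depth 11
  add 214.185.68.0/22 -> H5 at depth 22
  lookup 242.208.0.1: bits 111100101101 walk d0:-→d1:-→d2:-→d3:-→d4:-→d5:-→d6:-→d7:-→d8:-→d9:-→d10:-→d11:H0→d12:H4 -> H4
  lookup 124.187.159.101: bits ε walk d0:- -> no-route
  add 159.148.229.76/32 -> H0 at depth 32
  add 139.48.0.0/12 -> H1 at depth 12
  add 214.185.70.0/28 -> H4 at depth 28
  del 242.208.0.0/12 (clear depth 12)
  lookup 242.192.1.202: bits 11110010110 walk d0:-→d1:-→d2:-→d3:-→d4:-→d5:-→d6:-→d7:-→d8:-→d9:-→d10:-→d11:H0 -> H0
  lookup 188.107.125.235: bits 10 walk d0:-→d1:-→d2:- -> no-route
  lookup 73.37.91.223: bits ε walk d0:- -> no-route
  add 139.57.0.0/16 -> H0 at depth 16
  lookup 139.57.59.107: bits 1000101100111001 walk d0:-→d1:-→d2:-→d3:-→d4:-→d5:-→d6:-→d7:-→d8:-→d9:-→d10:-→d11:-→d12:H1→d13:-→d14:-→d15:-→d16:H0 -> H0
  add 139.0.0.0/10 -> H7 at depth 10
  add 0.0.0.0/0 -> H5 at depth 0
  lookup 139.48.70.145: bits 100010110011 walk d0:H5→d1:-→d2:-→d3:-→d4:-→d5:-→d6:-→d7:-→d8:-→d9:-→d10:H7→d11:-→d12:H1 -> H1
  del 139.48.0.0/12 (clear depth 12)
  add 242.213.248.168/32 -> H6 at depth 32
  del 159.148.229.76/32 (clear depth 32)
  lookup 214.185.68.1: bits 1101011010111001010001 walk d0:H5→d1:-→d2:-→d3:-→d4:-→d5:-→d6:-→d7:-→d8:-→d9:-→d10:-→d11:-→d12:-→d13:-→d14:-→d15:-→d16:-→d17:-→d18:-→d19:-→d20:-→d21:-→d22:H5 -> H5
  del 214.185.68.0/22 (clear depth 22)
  add 139.0.0.0/8 -> H6 at depth 8
  add 159.148.192.0/18 -> H3 at depth 18
  add 214.185.70.2/32 -> H0 at depth 32
  lookup 214.185.70.1: bits 110101101011100101000110000000 walk d0:H5→d1:-→d2:-→d3:-→d4:-→d5:-→d6:-→d7:-→d8:-→d9:-→d10:-→d11:-→d12:-→d13:-→d14:-→d15:-→d16:-→d17:-→d18:-→d19:-→d20:-→d21:-→d22:-→d23:-→d24:-→d25:-→d26:-→d27:-→d28:H4→d29:-→d30:- -> H4
  lookup 139.119.31.63: bits 100010110 walk d0:H5→d1:-→d2:-→d3:-→d4:-→d5:-→d6:-→d7:-→d8:H6→d9:- -> H6
  add 208.0.0.0/4 -> H7 at depth 4
  lookup 214.185.70.2: bits 11010110101110010100011000000010 walk d0:H5→d1:-→d2:-→d3:-→d4:H7→d5:-→d6:-→d7:-→d8:-→d9:-→d10:-→d11:-→d12:-→d13:-→d14:-→d15:-→d16:-→d17:-→d18:-→d19:-→d20:-→d21:-→d22:-→d23:-→d24:-→d25:-→d26:-→d27:-→d28:H4→d29:-→d30:-→d31:-→d32:H0 -> H0
  lookup 139.0.1.130: bits 1000101100 walk d0:H5→d1:-→d2:-→d3:-→d4:-→d5:-→d6:-→d7:-→d8:H6→d9:-→d10:H7 -> H7

== LOOKUPS ==
["H2","H2","H4","no-route","H0","no-route","no-route","H0","H1","H5","H4","H6","H0","H7"]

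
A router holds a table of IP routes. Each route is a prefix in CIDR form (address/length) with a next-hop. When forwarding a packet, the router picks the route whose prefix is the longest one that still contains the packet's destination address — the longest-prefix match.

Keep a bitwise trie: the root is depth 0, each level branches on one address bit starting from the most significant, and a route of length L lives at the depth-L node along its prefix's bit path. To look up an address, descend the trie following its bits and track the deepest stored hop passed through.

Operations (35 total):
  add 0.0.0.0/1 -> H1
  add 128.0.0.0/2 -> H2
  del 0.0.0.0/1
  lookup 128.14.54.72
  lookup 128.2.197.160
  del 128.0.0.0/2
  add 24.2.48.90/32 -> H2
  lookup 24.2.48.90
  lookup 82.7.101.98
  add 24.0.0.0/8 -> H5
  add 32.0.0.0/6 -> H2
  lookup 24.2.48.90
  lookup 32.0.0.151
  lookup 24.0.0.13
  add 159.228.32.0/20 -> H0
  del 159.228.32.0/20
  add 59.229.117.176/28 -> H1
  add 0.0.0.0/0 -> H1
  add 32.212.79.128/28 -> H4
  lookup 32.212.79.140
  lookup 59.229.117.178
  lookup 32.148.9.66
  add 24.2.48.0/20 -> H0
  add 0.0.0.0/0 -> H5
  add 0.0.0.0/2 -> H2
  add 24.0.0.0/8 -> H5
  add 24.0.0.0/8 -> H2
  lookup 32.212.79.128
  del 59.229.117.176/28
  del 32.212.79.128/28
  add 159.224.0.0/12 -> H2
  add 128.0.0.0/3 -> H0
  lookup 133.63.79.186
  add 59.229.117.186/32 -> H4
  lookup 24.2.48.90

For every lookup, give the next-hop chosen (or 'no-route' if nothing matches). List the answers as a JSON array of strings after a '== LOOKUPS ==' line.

Trace:
  add 0.0.0.0/1 -> H1 at depth 1
  add 128.0.0.0/2 -> H2 at depth 2
  del 0.0.0.0/1 (clear depth 1)
  ? 128.14.54.72  path d0:-→d1:-→d2:H2  best=H2
  ? 128.2.197.160  path d0:-→d1:-→d2:H2  best=H2
  del 128.0.0.0/2 (clear depth 2)
  add 24.2.48.90/32 -> H2 at depth 32
  ? 24.2.48.90  path d0:-→d1:-→d2:-→d3:-→d4:-→d5:-→d6:-→d7:-→d8:-→d9:-→d10:-→d11:-→d12:-→d13:-→d14:-→d15:-→d16:-→d17:-→d18:-→d19:-→d20:-→d21:-→d22:-→d23:-→d24:-→d25:-→d26:-→d27:-→d28:-→d29:-→d30:-→d31:-→d32:H2  best=H2
  ? 82.7.101.98  path d0:-→d1:-  best=no-route
  add 24.0.0.0/8 -> H5 at depth 8
  add 32.0.0.0/6 -> H2 at depth 6
  ? 24.2.48.90  path d0:-→d1:-→d2:-→d3:-→d4:-→d5:-→d6:-→d7:-→d8:H5→d9:-→d10:-→d11:-→d12:-→d13:-→d14:-→d15:-→d16:-→d17:-→d18:-→d19:-→d20:-→d21:-→d22:-→d23:-→d24:-→d25:-→d26:-→d27:-→d28:-→d29:-→d30:-→d31:-→d32:H2  best=H2
  ? 32.0.0.151  path d0:-→d1:-→d2:-→d3:-→d4:-→d5:-→d6:H2  best=H2
  ? 24.0.0.13  path d0:-→d1:-→d2:-→d3:-→d4:-→d5:-→d6:-→d7:-→d8:H5→d9:-→d10:-→d11:-→d12:-→d13:-→d14:-  best=H5
  add 159.228.32.0/20 -> H0 at depth 20
  del 159.228.32.0/20 (clear depth 20)
  add 59.229.117.176/28 -> H1 at depth 28
  add 0.0.0.0/0 -> H1 at depth 0
  add 32.212.79.128/28 -> H4 at depth 28
  ? 32.212.79.140  path d0:H1→d1:-→d2:-→d3:-→d4:-→d5:-→d6:H2→d7:-→d8:-→d9:-→d10:-→d11:-→d12:-→d13:-→d14:-→d15:-→d16:-→d17:-→d18:-→d19:-→d20:-→d21:-→d22:-→d23:-→d24:-→d25:-→d26:-→d27:-→d28:H4  best=H4
  ? 59.229.117.178  path d0:H1→d1:-→d2:-→d3:-→d4:-→d5:-→d6:-→d7:-→d8:-→d9:-→d10:-→d11:-→d12:-→d13:-→d14:-→d15:-→d16:-→d17:-→d18:-→d19:-→d20:-→d21:-→d22:-→d23:-→d24:-→d25:-→d26:-→d27:-→d28:H1  best=H1
  ? 32.148.9.66  path d0:H1→d1:-→d2:-→d3:-→d4:-→d5:-→d6:H2→d7:-→d8:-→d9:-  best=H2
  add 24.2.48.0/20 -> H0 at depth 20
  add 0.0.0.0/0 -> H5 at depth 0
  add 0.0.0.0/2 -> H2 at depth 2
  add 24.0.0.0/8 -> H5 at depth 8
  add 24.0.0.0/8 -> H2 at depth 8
  ? 32.212.79.128  path d0:H5→d1:-→d2:H2→d3:-→d4:-→d5:-→d6:H2→d7:-→d8:-→d9:-→d10:-→d11:-→d12:-→d13:-→d14:-→d15:-→d16:-→d17:-→d18:-→d19:-→d20:-→d21:-→d22:-→d23:-→d24:-→d25:-→d26:-→d27:-→d28:H4  best=H4
  del 59.229.117.176/28 (clear depth 28)
  del 32.212.79.128/28 (clear depth 28)
  add 159.224.0.0/12 -> H2 at depth 12
  add 128.0.0.0/3 -> H0 at depth 3
  ? 133.63.79.186  path d0:H5→d1:-→d2:-→d3:H0  best=H0
  add 59.229.117.186/32 -> H4 at depth 32
  ? 24.2.48.90  path d0:H5→d1:-→d2:H2→d3:-→d4:-→d5:-→d6:-→d7:-→d8:H2→d9:-→d10:-→d11:-→d12:-→d13:-→d14:-→d15:-→d16:-→d17:-→d18:-→d19:-→d20:H0→d21:-→d22:-→d23:-→d24:-→d25:-→d26:-→d27:-→d28:-→d29:-→d30:-→d31:-→d32:H2  best=H2

== LOOKUPS ==
["H2","H2","H2","no-route","H2","H2","H5","H4","H1","H2","H4","H0","H2"]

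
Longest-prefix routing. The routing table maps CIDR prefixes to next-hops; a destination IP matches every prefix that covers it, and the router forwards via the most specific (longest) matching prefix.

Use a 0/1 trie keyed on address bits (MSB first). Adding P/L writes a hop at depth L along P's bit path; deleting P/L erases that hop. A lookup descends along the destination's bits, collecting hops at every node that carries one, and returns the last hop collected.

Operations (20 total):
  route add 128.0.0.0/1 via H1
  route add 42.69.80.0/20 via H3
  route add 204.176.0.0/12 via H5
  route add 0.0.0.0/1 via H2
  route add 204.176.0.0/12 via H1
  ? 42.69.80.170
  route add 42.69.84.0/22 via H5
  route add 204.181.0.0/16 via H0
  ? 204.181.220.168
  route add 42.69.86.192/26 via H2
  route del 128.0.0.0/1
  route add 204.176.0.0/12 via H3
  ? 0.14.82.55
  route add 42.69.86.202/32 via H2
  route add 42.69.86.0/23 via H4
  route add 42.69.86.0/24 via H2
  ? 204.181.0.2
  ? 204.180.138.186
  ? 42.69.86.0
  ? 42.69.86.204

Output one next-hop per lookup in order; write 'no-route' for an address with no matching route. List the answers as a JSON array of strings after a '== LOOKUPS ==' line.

Trace:
  + 128.0.0.0/1 (H1) depth=1
  + 42.69.80.0/20 (H3) depth=20
  + 204.176.0.0/12 (H5) depth=12
  + 0.0.0.0/1 (H2) depth=1
  + 204.176.0.0/12 (H1) depth=12
  Q 42.69.80.170: descend 00101010010001010101 ; hops seen [H2,H3] ; pick H3
  + 42.69.84.0/22 (H5) depth=22
  + 204.181.0.0/16 (H0) depth=16
  Q 204.181.220.168: descend 1100110010110101 ; hops seen [H1,H1,H0] ; pick H0
  + 42.69.86.192/26 (H2) depth=26
  - 128.0.0.0/1 clear@1
  + 204.176.0.0/12 (H3) depth=12
  Q 0.14.82.55: descend 00 ; hops seen [H2] ; pick H2
  + 42.69.86.202/32 (H2) depth=32
  + 42.69.86.0/23 (H4) depth=23
  + 42.69.86.0/24 (H2) depth=24
  Q 204.181.0.2: descend 1100110010110101 ; hops seen [H3,H0] ; pick H0
  Q 204.180.138.186: descend 110011001011010 ; hops seen [H3] ; pick H3
  Q 42.69.86.0: descend 001010100100010101010110 ; hops seen [H2,H3,H5,H4,H2] ; pick H2
  Q 42.69.86.204: descend 00101010010001010101011011001 ; hops seen [H2,H3,H5,H4,H2,H2] ; pick H2

== LOOKUPS ==
["H3","H0","H2","H0","H3","H2","H2"]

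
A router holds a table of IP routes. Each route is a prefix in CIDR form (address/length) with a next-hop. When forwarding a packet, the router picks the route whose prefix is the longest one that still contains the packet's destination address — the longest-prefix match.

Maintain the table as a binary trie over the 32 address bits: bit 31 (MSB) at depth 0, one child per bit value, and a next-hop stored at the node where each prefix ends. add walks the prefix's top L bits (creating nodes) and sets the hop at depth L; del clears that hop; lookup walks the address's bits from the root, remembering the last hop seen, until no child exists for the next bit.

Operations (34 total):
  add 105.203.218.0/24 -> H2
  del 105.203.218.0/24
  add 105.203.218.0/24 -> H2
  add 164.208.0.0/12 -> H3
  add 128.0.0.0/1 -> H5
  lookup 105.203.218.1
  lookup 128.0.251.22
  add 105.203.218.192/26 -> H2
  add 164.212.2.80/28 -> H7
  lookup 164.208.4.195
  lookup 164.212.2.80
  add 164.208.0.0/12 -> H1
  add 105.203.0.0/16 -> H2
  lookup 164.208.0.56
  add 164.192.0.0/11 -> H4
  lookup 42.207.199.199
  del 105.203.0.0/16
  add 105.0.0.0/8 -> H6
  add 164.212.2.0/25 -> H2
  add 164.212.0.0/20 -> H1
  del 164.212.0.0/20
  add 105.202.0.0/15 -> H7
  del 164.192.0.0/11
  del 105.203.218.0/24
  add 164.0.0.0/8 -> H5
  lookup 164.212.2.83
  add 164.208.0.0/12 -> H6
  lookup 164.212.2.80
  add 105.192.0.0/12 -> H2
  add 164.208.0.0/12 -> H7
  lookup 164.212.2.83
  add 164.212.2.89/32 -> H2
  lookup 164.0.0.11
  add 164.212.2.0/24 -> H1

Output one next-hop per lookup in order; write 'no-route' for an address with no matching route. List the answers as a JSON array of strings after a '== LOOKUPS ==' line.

Trace:
  + 105.203.218.0/24 (H2) depth=24
  del 105.203.218.0/24 (clear depth 24)
  + 105.203.218.0/24 (H2) depth=24
  + 164.208.0.0/12 (H3) depth=12
  + 128.0.0.0/1 (H5) depth=1
  ? 105.203.218.1  path d0:-→d1:-→d2:-→d3:-→d4:-→d5:-→d6:-→d7:-→d8:-→d9:-→d10:-→d11:-→d12:-→d13:-→d14:-→d15:-→d16:-→d17:-→d18:-→d19:-→d20:-→d21:-→d22:-→d23:-→d24:H2  best=H2
  ? 128.0.251.22  path d0:-→d1:H5→d2:-  best=H5
  + 105.203.218.192/26 (H2) depth=26
  + 164.212.2.80/28 (H7) depth=28
  ? 164.208.4.195  path d0:-→d1:H5→d2:-→d3:-→d4:-→d5:-→d6:-→d7:-→d8:-→d9:-→d10:-→d11:-→d12:H3→d13:-  best=H3
  ? 164.212.2.80  path d0:-→d1:H5→d2:-→d3:-→d4:-→d5:-→d6:-→d7:-→d8:-→d9:-→d10:-→d11:-→d12:H3→d13:-→d14:-→d15:-→d16:-→d17:-→d18:-→d19:-→d20:-→d21:-→d22:-→d23:-→d24:-→d25:-→d26:-→d27:-→d28:H7  best=H7
  + 164.208.0.0/12 (H1) depth=12
  + 105.203.0.0/16 (H2) depth=16
  ? 164.208.0.56  path d0:-→d1:H5→d2:-→d3:-→d4:-→d5:-→d6:-→d7:-→d8:-→d9:-→d10:-→d11:-→d12:H1→d13:-  best=H1
  + 164.192.0.0/11 (H4) depth=11
  ? 42.207.199.199  path d0:-→d1:-  best=no-route
  del 105.203.0.0/16 (clear depth 16)
  + 105.0.0.0/8 (H6) depth=8
  + 164.212.2.0/25 (H2) depth=25
  + 164.212.0.0/20 (H1) depth=20
  del 164.212.0.0/20 (clear depth 20)
  + 105.202.0.0/15 (H7) depth=15
  del 164.192.0.0/11 (clear depth 11)
  del 105.203.218.0/24 (clear depth 24)
  + 164.0.0.0/8 (H5) depth=8
  ? 164.212.2.83  path d0:-→d1:H5→d2:-→d3:-→d4:-→d5:-→d6:-→d7:-→d8:H5→d9:-→d10:-→d11:-→d12:H1→d13:-→d14:-→d15:-→d16:-→d17:-→d18:-→d19:-→d20:-→d21:-→d22:-→d23:-→d24:-→d25:H2→d26:-→d27:-→d28:H7  best=H7
  + 164.208.0.0/12 (H6) depth=12
  ? 164.212.2.80  path d0:-→d1:H5→d2:-→d3:-→d4:-→d5:-→d6:-→d7:-→d8:H5→d9:-→d10:-→d11:-→d12:H6→d13:-→d14:-→d15:-→d16:-→d17:-→d18:-→d19:-→d20:-→d21:-→d22:-→d23:-→d24:-→d25:H2→d26:-→d27:-→d28:H7  best=H7
  + 105.192.0.0/12 (H2) depth=12
  + 164.208.0.0/12 (H7) depth=12
  ? 164.212.2.83  path d0:-→d1:H5→d2:-→d3:-→d4:-→d5:-→d6:-→d7:-→d8:H5→d9:-→d10:-→d11:-→d12:H7→d13:-→d14:-→d15:-→d16:-→d17:-→d18:-→d19:-→d20:-→d21:-→d22:-→d23:-→d24:-→d25:H2→d26:-→d27:-→d28:H7  best=H7
  + 164.212.2.89/32 (H2) depth=32
  ? 164.0.0.11  path d0:-→d1:H5→d2:-→d3:-→d4:-→d5:-→d6:-→d7:-→d8:H5  best=H5
  + 164.212.2.0/24 (H1) depth=24

== LOOKUPS ==
["H2","H5","H3","H7","H1","no-route","H7","H7","H7","H5"]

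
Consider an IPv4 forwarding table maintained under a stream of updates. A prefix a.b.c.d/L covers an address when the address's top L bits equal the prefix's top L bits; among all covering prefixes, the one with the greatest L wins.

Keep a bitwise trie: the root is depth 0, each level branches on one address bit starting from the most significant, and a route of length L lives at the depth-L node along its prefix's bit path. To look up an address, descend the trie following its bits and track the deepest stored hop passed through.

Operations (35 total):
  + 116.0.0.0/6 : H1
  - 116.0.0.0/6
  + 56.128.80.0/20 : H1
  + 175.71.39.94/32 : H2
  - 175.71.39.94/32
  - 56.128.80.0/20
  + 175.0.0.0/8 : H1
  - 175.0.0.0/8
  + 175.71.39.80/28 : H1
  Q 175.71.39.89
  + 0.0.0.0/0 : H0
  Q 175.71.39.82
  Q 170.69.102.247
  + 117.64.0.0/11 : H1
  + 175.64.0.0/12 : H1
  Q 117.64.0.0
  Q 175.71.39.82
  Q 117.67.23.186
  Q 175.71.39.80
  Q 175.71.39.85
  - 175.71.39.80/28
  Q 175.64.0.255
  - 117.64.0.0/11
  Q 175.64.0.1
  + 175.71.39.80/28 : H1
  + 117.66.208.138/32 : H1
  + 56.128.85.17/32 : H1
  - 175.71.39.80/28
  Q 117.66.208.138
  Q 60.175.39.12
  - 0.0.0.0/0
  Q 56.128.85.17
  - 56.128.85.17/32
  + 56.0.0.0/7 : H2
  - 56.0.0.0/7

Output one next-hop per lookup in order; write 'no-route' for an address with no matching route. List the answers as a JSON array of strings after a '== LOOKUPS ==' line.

Process each operation:
  add 116.0.0.0/6 -> H1 at depth 6
  del 116.0.0.0/6 (clear depth 6)
  add 56.128.80.0/20 -> H1 at depth 20
  add 175.71.39.94/32 -> H2 at depth 32
  del 175.71.39.94/32 (clear depth 32)
  del 56.128.80.0/20 (clear depth 20)
  add 175.0.0.0/8 -> H1 at depth 8
  del 175.0.0.0/8 (clear depth 8)
  add 175.71.39.80/28 -> H1 at depth 28
  lookup 175.71.39.89: bits 10101111010001110010011101011 walk d0:-→d1:-→d2:-→d3:-→d4:-→d5:-→d6:-→d7:-→d8:-→d9:-→d10:-→d11:-→d12:-→d13:-→d14:-→d15:-→d16:-→d17:-→d18:-→d19:-→d20:-→d21:-→d22:-→d23:-→d24:-→d25:-→d26:-→d27:-→d28:H1→d29:- -> H1
  add 0.0.0.0/0 -> H0 at depth 0
  lookup 175.71.39.82: bits 1010111101000111001001110101 walk d0:H0→d1:-→d2:-→d3:-→d4:-→d5:-→d6:-→d7:-→d8:-→d9:-→d10:-→d11:-→d12:-→d13:-→d14:-→d15:-→d16:-→d17:-→d18:-→d19:-→d20:-→d21:-→d22:-→d23:-→d24:-→d25:-→d26:-→d27:-→d28:H1 -> H1
  lookup 170.69.102.247: bits 10101 walk d0:H0→d1:-→d2:-→d3:-→d4:-→d5:- -> H0
  add 117.64.0.0/11 -> H1 at depth 11
  add 175.64.0.0/12 -> H1 at depth 12
  lookup 117.64.0.0: bits 01110101010 walk d0:H0→d1:-→d2:-→d3:-→d4:-→d5:-→d6:-→d7:-→d8:-→d9:-→d10:-→d11:H1 -> H1
  lookup 175.71.39.82: bits 1010111101000111001001110101 walk d0:H0→d1:-→d2:-→d3:-→d4:-→d5:-→d6:-→d7:-→d8:-→d9:-→d10:-→d11:-→d12:H1→d13:-→d14:-→d15:-→d16:-→d17:-→d18:-→d19:-→d20:-→d21:-→d22:-→d23:-→d24:-→d25:-→d26:-→d27:-→d28:H1 -> H1
  lookup 117.67.23.186: bits 01110101010 walk d0:H0→d1:-→d2:-→d3:-→d4:-→d5:-→d6:-→d7:-→d8:-→d9:-→d10:-→d11:H1 -> H1
  lookup 175.71.39.80: bits 1010111101000111001001110101 walk d0:H0→d1:-→d2:-→d3:-→d4:-→d5:-→d6:-→d7:-→d8:-→d9:-→d10:-→d11:-→d12:H1→d13:-→d14:-→d15:-→d16:-→d17:-→d18:-→d19:-→d20:-→d21:-→d22:-→d23:-→d24:-→d25:-→d26:-→d27:-→d28:H1 -> H1
  lookup 175.71.39.85: bits 1010111101000111001001110101 walk d0:H0→d1:-→d2:-→d3:-→d4:-→d5:-→d6:-→d7:-→d8:-→d9:-→d10:-→d11:-→d12:H1→d13:-→d14:-→d15:-→d16:-→d17:-→d18:-→d19:-→d20:-→d21:-→d22:-→d23:-→d24:-→d25:-→d26:-→d27:-→d28:H1 -> H1
  del 175.71.39.80/28 (clear depth 28)
  lookup 175.64.0.255: bits 1010111101000 walk d0:H0→d1:-→d2:-→d3:-→d4:-→d5:-→d6:-→d7:-→d8:-→d9:-→d10:-→d11:-→d12:H1→d13:- -> H1
  del 117.64.0.0/11 (clear depth 11)
  lookup 175.64.0.1: bits 1010111101000 walk d0:H0→d1:-→d2:-→d3:-→d4:-→d5:-→d6:-→d7:-→d8:-→d9:-→d10:-→d11:-→d12:H1→d13:- -> H1
  add 175.71.39.80/28 -> H1 at depth 28
  add 117.66.208.138/32 -> H1 at depth 32
  add 56.128.85.17/32 -> H1 at depth 32
  del 175.71.39.80/28 (clear depth 28)
  lookup 117.66.208.138: bits 01110101010000101101000010001010 walk d0:H0→d1:-→d2:-→d3:-→d4:-→d5:-→d6:-→d7:-→d8:-→d9:-→d10:-→d11:-→d12:-→d13:-→d14:-→d15:-→d16:-→d17:-→d18:-→d19:-→d20:-→d21:-→d22:-→d23:-→d24:-→d25:-→d26:-→d27:-→d28:-→d29:-→d30:-→d31:-→d32:H1 -> H1
  lookup 60.175.39.12: bits 00111 walk d0:H0→d1:-→d2:-→d3:-→d4:-→d5:- -> H0
  del 0.0.0.0/0 (clear depth 0)
  lookup 56.128.85.17: bits 00111000100000000101010100010001 walk d0:-→d1:-→d2:-→d3:-→d4:-→d5:-→d6:-→d7:-→d8:-→d9:-→d10:-→d11:-→d12:-→d13:-→d14:-→d15:-→d16:-→d17:-→d18:-→d19:-→d20:-→d21:-→d22:-→d23:-→d24:-→d25:-→d26:-→d27:-→d28:-→d29:-→d30:-→d31:-→d32:H1 -> H1
  del 56.128.85.17/32 (clear depth 32)
  add 56.0.0.0/7 -> H2 at depth 7
  del 56.0.0.0/7 (clear depth 7)

== LOOKUPS ==
["H1","H1","H0","H1","H1","H1","H1","H1","H1","H1","H1","H0","H1"]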